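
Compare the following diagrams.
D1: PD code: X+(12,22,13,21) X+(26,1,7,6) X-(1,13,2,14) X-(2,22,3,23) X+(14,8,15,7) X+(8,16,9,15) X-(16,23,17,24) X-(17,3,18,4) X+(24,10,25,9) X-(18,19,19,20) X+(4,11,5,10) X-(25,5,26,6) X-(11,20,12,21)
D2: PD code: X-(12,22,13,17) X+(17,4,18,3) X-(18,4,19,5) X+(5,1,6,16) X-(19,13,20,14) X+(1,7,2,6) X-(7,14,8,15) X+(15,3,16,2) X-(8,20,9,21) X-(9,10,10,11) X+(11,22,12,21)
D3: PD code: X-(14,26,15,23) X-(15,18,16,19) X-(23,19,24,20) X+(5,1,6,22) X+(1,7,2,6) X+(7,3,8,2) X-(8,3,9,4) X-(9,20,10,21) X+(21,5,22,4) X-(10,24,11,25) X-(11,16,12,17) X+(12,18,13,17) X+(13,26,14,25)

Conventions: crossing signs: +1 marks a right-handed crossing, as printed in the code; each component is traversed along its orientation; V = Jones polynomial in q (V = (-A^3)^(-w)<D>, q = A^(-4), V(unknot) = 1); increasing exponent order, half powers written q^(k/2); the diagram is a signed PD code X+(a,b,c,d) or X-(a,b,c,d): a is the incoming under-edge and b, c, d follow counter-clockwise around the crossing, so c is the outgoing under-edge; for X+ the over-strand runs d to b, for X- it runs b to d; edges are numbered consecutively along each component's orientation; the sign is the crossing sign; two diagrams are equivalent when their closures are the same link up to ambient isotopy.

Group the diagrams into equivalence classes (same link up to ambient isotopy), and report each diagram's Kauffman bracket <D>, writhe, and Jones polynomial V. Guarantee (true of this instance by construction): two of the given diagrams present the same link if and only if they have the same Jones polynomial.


equivalence classes: {D1, D2, D3}
D1 (bracket -A^-17 + A^-13 - A^-9 + 2A^-5 + A^3; 13 crossings at w = -1): V = -q^(-3/2) - 2q^(1/2) + q^(3/2) - q^(5/2) + q^(7/2)
D2 (bracket -A^-17 + A^-13 - A^-9 + 2A^-5 + A^3; 11 crossings at w = -1): V = -q^(-3/2) - 2q^(1/2) + q^(3/2) - q^(5/2) + q^(7/2)
D3 (bracket -A^-17 + A^-13 - A^-9 + 2A^-5 + A^3; 13 crossings at w = -1): V = -q^(-3/2) - 2q^(1/2) + q^(3/2) - q^(5/2) + q^(7/2)
key observation: one V(q) for all 3 diagrams — one class (guaranteed)


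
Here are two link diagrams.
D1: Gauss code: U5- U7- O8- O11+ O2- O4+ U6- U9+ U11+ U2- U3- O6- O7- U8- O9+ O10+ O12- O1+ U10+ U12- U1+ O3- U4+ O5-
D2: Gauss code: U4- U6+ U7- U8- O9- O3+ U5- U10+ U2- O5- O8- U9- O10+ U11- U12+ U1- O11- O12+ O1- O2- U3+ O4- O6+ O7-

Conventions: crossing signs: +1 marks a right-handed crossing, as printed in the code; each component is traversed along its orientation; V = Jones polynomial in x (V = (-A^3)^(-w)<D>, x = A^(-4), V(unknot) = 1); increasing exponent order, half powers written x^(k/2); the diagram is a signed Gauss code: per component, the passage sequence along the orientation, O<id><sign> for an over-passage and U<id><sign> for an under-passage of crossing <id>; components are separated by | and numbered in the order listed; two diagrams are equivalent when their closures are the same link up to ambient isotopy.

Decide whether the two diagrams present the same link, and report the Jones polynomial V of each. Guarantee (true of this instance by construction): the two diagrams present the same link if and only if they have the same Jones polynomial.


equivalent: yes
V(D1) = 1  (w -2, c 12, <D> = A^-6)
D2 (bracket A^-12; 12 crossings at w = -4): V = 1
why: Reidemeister moves carry D1 (12 crossings) to D2 (12)


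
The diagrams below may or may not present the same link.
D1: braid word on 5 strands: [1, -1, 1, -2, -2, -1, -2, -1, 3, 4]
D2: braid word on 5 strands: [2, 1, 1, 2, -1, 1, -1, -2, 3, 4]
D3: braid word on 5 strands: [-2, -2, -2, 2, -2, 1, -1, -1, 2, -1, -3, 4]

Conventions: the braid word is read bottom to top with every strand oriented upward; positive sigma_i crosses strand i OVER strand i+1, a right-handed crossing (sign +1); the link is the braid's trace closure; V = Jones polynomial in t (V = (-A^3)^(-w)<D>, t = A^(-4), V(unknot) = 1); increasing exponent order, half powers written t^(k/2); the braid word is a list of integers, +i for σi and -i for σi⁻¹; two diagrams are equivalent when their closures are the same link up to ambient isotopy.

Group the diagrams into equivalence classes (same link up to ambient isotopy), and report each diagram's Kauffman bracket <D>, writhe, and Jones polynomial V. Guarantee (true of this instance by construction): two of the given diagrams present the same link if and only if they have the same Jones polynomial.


equivalence classes: {D1} | {D2} | {D3}
D1 (bracket A^-2 + A^6 - A^10; 10 crossings at w = -2): V = -t^-4 + t^-3 + t^-1
D2 (bracket A^12; 10 crossings at w = +4): V = 1
D3 (bracket A^-8 - A^-4 + 2 - A^4 + A^8 - A^12; 12 crossings at w = -4): V = -t^-6 + t^-5 - t^-4 + 2t^-3 - t^-2 + t^-1
key observation: comparing 3 Jones polynomials yields 3 groups


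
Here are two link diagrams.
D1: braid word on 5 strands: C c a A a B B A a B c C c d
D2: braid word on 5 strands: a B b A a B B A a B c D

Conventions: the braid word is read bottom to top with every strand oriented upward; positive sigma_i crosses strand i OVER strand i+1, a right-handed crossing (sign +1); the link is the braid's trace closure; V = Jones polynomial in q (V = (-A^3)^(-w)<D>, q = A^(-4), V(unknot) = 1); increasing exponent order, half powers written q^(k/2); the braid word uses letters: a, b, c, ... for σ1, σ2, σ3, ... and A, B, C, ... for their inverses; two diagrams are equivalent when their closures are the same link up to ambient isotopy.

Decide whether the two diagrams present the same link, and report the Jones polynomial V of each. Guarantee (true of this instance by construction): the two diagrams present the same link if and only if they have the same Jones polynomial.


equivalent: yes
V(D1) = -q^-4 + q^-3 + q^-1  (w 0, c 14, <D> = A^4 + A^12 - A^16)
V(D2) = -q^-4 + q^-3 + q^-1  (w -2, c 12, <D> = A^-2 + A^6 - A^10)
why: Markov moves rewrite D1 (14 crossings) into D2 (12)


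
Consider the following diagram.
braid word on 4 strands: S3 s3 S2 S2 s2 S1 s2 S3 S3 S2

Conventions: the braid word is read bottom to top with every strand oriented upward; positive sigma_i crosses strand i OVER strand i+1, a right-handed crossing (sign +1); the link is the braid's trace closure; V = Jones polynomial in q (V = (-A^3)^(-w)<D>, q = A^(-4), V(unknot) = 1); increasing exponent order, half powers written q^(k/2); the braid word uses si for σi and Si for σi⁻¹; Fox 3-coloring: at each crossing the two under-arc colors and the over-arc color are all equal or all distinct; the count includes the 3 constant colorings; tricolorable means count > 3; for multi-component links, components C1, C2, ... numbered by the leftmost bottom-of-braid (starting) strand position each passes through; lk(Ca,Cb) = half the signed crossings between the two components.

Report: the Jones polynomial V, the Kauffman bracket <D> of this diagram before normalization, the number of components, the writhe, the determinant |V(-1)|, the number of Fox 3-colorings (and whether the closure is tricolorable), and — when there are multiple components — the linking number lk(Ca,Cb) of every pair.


V(q) = -q^(-5/2) - q^(-1/2)
bracket: -A^-10 - A^-2, w = -4
2 components, writhe -4, over 10 crossings
lk(C1,C2) = -1
det 2, colorings 3 of 3^10 — not tricolorable
observation: w = -4 shifts under R1 moves; the (-A^3)^(4) factor cancels that in V


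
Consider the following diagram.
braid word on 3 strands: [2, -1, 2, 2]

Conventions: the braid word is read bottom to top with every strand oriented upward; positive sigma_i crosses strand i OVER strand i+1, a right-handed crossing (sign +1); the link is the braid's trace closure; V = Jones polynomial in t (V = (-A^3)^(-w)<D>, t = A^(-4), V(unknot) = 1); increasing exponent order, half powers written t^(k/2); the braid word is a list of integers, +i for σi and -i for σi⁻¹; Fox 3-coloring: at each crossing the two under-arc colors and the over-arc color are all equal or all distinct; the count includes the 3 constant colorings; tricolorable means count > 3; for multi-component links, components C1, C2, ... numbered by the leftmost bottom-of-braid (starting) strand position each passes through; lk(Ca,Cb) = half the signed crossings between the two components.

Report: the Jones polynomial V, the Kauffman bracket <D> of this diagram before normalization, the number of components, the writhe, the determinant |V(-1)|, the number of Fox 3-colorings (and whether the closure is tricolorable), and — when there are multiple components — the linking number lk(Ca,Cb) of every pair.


Jones polynomial: V(t) = t + t^3 - t^4
<D> = -A^-10 + A^-6 + A^2; writhe +2
components 1, writhe +2 (4 crossings)
3-colorings: 9 of 3^4, det 3 — tricolorable
note: w = +2 (over 4 crossings) is diagram-only; (-A^3)^(-2) removes it from V


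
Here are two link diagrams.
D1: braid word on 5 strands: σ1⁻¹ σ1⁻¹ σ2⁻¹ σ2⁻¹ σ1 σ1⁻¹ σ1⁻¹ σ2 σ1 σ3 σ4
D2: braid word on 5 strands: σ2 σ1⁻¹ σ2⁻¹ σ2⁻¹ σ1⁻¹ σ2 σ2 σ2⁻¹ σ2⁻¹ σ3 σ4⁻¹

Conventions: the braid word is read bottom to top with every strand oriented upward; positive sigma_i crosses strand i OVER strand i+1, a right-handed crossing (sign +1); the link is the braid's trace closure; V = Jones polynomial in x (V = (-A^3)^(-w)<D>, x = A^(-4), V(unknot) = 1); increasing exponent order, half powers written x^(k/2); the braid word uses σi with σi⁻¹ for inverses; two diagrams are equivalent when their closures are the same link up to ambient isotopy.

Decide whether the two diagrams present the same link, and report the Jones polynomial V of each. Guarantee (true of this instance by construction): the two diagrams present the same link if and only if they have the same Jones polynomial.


same link: yes
V(D1) = -x^(-9/2) - x^(-5/2) + x^(-3/2) - x^(-1/2)  [11 crossings, <D> = A^-1 - A^3 + A^7 + A^15, w = -1]
V(D2) = -x^(-9/2) - x^(-5/2) + x^(-3/2) - x^(-1/2)  (w -3, c 11, <D> = A^-7 - A^-3 + A + A^9)
note: from 11 to 11 crossings by R-moves: one link, two diagrams


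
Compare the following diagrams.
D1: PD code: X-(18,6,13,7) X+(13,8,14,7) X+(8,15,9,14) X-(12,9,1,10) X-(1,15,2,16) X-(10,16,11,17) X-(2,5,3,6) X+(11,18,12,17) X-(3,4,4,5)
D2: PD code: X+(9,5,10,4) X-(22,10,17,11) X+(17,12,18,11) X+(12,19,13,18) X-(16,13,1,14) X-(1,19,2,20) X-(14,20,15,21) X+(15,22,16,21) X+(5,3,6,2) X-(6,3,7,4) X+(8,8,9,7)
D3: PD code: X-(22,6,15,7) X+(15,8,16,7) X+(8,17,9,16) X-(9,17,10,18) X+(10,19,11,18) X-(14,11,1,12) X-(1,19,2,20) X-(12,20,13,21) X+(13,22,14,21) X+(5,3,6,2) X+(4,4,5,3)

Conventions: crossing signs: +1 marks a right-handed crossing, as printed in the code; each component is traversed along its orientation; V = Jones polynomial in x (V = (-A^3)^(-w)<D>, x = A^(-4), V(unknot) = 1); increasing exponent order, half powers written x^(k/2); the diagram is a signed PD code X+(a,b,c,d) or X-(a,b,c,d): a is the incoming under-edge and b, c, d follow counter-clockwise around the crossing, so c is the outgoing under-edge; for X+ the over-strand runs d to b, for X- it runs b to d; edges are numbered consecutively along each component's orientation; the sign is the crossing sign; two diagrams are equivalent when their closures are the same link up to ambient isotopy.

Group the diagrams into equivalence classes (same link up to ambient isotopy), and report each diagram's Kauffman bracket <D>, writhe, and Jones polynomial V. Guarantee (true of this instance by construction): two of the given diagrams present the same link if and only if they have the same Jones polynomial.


classes: {D1, D2, D3}
V(D1) = -x^(-1/2) - x^(1/2)  [9 crossings, <D> = A^-11 + A^-7, w = -3]
V(D2) = -x^(-1/2) - x^(1/2)  (w +1, c 11, <D> = A + A^5)
V(D3) = -x^(-1/2) - x^(1/2)  (w +1, c 11, <D> = A + A^5)
insight: all 3 diagrams share one V(x), hence one class


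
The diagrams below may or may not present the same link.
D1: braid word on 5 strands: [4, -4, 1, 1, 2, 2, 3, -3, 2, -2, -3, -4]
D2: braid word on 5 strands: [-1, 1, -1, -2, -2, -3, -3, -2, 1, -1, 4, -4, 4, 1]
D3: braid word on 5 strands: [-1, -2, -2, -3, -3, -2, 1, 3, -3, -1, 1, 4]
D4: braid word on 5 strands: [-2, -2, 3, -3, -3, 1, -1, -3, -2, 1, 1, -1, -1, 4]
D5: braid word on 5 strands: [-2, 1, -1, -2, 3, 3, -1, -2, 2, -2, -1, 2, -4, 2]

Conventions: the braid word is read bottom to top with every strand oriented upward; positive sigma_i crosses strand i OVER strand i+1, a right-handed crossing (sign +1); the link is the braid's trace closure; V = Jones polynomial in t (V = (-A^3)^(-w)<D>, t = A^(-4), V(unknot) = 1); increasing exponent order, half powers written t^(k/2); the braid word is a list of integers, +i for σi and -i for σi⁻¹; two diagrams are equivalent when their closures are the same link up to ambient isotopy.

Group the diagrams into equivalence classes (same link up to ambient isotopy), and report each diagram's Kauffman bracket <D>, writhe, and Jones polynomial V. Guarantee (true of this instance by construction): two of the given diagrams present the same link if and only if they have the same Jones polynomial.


classes: {D1} | {D2, D3, D4} | {D5}
V(D1) = t + 2t^3 + t^5  [12 crossings, <D> = A^-14 + 2A^-6 + A^2, w = +2]
V(D2) = -t^-7 + t^-4 + 2t^-3 + t^-2 + t^-1  (w -4, c 14, <D> = A^-8 + A^-4 + 2 + A^4 - A^16)
V(D3) = -t^-7 + t^-4 + 2t^-3 + t^-2 + t^-1  (w -4, c 12, <D> = A^-8 + A^-4 + 2 + A^4 - A^16)
V(D4) = -t^-7 + t^-4 + 2t^-3 + t^-2 + t^-1  [14 crossings, <D> = A^-8 + A^-4 + 2 + A^4 - A^16, w = -4]
V(D5) = t^-2 + 2 + t^2  (w -2, c 14, <D> = A^-14 + 2A^-6 + A^2)
note: 3 values of V(t) split the 5 diagrams


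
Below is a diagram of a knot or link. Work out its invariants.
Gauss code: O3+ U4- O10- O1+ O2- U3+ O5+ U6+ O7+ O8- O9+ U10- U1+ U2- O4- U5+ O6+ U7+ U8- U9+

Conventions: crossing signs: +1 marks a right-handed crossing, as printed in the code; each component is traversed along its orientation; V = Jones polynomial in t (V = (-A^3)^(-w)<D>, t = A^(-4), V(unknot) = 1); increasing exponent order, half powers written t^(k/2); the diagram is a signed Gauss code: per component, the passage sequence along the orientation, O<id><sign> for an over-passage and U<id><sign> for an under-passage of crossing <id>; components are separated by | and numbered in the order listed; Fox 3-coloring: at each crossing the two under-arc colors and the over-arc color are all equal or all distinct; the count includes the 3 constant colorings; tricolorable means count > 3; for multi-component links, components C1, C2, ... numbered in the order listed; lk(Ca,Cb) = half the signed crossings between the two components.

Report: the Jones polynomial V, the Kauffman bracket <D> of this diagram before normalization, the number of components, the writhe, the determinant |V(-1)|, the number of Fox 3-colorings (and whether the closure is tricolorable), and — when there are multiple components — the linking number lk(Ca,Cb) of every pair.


Jones polynomial: V(t) = t^-1 - 1 + 2t - 2t^2 + 2t^3 - 2t^4 + t^5
<D> = A^-14 - 2A^-10 + 2A^-6 - 2A^-2 + 2A^2 - A^6 + A^10; writhe +2
components 1, writhe +2 (10 crossings)
3-colorings: 3 of 3^10, det 11 — not tricolorable
note: |V(-1)| = 11: so not tricolorable, since 3 does not divide 11


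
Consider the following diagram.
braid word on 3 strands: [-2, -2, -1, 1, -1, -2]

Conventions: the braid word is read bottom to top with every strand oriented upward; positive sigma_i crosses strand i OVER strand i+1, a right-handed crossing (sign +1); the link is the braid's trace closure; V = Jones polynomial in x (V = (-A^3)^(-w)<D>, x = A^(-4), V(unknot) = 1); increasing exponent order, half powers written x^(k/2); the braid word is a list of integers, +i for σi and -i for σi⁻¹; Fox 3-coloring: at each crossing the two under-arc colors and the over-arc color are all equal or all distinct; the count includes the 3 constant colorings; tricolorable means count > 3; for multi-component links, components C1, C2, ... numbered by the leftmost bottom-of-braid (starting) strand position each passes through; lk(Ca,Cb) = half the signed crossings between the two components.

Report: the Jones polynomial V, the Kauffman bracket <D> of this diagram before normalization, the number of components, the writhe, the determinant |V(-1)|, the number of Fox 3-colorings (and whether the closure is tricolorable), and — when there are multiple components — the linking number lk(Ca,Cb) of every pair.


V(x) = -x^-4 + x^-3 + x^-1
bracket: A^-8 + 1 - A^4, w = -4
1 component, writhe -4, over 6 crossings
det 3, colorings 9 of 3^6 — tricolorable
observation: w = -4 shifts under R1 moves; the (-A^3)^(4) factor cancels that in V


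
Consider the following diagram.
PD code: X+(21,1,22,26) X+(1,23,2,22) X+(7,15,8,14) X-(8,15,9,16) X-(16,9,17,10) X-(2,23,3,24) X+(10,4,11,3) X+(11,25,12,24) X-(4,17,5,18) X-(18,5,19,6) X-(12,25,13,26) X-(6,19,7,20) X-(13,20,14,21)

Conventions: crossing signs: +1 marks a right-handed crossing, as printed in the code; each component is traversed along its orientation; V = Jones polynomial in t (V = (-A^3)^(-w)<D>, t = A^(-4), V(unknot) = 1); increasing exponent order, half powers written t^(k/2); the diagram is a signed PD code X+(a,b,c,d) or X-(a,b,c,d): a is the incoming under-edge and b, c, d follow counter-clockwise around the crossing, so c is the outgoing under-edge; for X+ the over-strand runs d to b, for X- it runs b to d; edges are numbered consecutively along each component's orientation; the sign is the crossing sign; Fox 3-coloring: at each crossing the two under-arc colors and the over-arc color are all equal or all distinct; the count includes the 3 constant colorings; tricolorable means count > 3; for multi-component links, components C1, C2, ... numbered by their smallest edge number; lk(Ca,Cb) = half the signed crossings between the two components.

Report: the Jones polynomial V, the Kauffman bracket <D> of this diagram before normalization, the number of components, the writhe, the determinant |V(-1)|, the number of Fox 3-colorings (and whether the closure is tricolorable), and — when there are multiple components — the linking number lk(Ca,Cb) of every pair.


Jones polynomial: V(t) = -t^-4 + t^-3 + t^-1
<D> = -A^-5 - A^3 + A^7; writhe -3
components 1, writhe -3 (13 crossings)
3-colorings: 9 of 3^13, det 3 — tricolorable
note: w = -3 shifts under R1 moves; the (-A^3)^(3) factor cancels that in V


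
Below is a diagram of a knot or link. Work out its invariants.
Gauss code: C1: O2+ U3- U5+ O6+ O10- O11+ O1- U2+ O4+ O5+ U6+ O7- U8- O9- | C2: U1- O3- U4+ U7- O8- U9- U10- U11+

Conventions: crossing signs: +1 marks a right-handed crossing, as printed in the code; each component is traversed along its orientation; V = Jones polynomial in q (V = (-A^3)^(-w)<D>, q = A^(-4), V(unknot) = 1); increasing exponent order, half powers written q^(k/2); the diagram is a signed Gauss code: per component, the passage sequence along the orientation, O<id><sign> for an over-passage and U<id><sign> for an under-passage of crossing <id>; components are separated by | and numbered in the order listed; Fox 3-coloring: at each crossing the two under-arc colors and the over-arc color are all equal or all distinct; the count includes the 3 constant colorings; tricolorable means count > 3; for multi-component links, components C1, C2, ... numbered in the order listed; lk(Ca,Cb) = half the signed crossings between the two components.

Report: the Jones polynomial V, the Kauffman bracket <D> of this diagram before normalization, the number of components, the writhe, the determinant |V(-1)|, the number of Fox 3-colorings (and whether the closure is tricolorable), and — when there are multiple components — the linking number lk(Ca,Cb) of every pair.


V = -q^(-9/2) + 2q^(-7/2) - 4q^(-5/2) + 3q^(-3/2) - 4q^(-1/2) + 3q^(1/2) - 2q^(3/2) + q^(5/2)
<D> = -A^-13 + 2A^-9 - 3A^-5 + 4A^-1 - 3A^3 + 4A^7 - 2A^11 + A^15 (w = -1)
2 components over 11 crossings, w = -1
lk(C1,C2): -2
3 Fox colorings among 3^11, |V(-1)| = 20: not tricolorable
why: |V(-1)| = 20: so not tricolorable, since 3 does not divide 20


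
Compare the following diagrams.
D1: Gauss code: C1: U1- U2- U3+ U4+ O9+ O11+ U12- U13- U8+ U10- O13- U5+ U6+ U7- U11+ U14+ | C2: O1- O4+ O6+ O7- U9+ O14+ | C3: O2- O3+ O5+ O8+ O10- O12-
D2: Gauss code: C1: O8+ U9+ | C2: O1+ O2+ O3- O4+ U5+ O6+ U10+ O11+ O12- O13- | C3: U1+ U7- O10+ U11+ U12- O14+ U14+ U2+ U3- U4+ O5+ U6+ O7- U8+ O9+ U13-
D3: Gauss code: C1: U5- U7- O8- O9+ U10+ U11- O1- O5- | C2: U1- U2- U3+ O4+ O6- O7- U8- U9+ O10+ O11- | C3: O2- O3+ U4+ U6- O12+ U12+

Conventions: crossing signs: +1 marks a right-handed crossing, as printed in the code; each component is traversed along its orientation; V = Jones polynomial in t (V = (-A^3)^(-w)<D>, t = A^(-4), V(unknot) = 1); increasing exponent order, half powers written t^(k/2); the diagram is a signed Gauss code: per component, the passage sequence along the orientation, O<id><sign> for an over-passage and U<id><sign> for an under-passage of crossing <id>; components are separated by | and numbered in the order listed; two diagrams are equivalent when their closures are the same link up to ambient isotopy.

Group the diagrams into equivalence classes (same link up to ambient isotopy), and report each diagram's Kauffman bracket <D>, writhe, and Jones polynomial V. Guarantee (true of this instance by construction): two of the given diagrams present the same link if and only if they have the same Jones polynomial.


grouping into links: {D1} | {D2} | {D3}
V(D1) = 1 + t + t^2 + t^3  (w +2, c 14, <D> = A^-6 + A^-2 + A^2 + A^6)
V(D2) = t^2 + 2t^4 - t^5 + 2t^6 - t^7 + t^8  [14 crossings, <D> = A^-14 - A^-10 + 2A^-6 - A^-2 + 2A^2 + A^10, w = +6]
D3 (bracket A^-6 + A^-2 + A^2 + A^6; 12 crossings at w = -2): V = t^-3 + t^-2 + t^-1 + 1
why: 3 values of V(t) split the 3 diagrams


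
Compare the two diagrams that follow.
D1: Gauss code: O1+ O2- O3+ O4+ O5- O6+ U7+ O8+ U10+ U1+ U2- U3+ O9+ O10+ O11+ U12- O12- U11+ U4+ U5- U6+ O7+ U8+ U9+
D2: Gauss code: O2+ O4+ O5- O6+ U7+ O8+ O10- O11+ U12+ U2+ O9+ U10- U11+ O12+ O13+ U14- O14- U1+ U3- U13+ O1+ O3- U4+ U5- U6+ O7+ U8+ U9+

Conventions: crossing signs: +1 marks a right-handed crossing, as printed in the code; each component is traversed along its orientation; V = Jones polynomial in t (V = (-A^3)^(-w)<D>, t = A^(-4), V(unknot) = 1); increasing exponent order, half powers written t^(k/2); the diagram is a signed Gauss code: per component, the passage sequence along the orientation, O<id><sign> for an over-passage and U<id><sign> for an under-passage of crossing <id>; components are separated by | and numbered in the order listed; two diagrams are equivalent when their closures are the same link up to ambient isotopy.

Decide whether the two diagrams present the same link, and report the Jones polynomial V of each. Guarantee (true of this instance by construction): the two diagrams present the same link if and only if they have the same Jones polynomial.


equivalent: yes
D1 (bracket -A^-10 + A^-6 - A^-2 + A^2 + A^10; 12 crossings at w = +6): V = t^2 + t^4 - t^5 + t^6 - t^7
V(D2) = t^2 + t^4 - t^5 + t^6 - t^7  [14 crossings, <D> = -A^-10 + A^-6 - A^-2 + A^2 + A^10, w = +6]
observation: all 2 diagrams share one V(t), hence one class


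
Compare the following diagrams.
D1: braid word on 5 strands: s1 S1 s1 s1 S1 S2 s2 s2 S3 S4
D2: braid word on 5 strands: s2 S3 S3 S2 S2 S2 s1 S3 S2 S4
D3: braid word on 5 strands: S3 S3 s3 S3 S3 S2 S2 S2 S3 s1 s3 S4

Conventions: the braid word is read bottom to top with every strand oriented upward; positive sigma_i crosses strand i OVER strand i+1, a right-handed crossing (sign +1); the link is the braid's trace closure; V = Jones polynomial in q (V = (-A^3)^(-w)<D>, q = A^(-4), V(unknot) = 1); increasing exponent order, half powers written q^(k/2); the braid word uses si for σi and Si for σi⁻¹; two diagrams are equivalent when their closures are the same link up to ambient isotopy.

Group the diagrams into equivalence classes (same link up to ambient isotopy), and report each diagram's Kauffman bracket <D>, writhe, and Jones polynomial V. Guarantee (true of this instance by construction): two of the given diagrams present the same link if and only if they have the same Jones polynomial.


classes: {D1} | {D2, D3}
V(D1) = 1  [10 crossings, <D> = 1, w = 0]
V(D2) = q^-8 - 2q^-7 + q^-6 - 2q^-5 + 2q^-4 + q^-2  [10 crossings, <D> = A^-10 + 2A^-2 - 2A^2 + A^6 - 2A^10 + A^14, w = -6]
D3 (bracket A^-10 + 2A^-2 - 2A^2 + A^6 - 2A^10 + A^14; 12 crossings at w = -6): V = q^-8 - 2q^-7 + q^-6 - 2q^-5 + 2q^-4 + q^-2
note: comparing 3 Jones polynomials yields 2 groups


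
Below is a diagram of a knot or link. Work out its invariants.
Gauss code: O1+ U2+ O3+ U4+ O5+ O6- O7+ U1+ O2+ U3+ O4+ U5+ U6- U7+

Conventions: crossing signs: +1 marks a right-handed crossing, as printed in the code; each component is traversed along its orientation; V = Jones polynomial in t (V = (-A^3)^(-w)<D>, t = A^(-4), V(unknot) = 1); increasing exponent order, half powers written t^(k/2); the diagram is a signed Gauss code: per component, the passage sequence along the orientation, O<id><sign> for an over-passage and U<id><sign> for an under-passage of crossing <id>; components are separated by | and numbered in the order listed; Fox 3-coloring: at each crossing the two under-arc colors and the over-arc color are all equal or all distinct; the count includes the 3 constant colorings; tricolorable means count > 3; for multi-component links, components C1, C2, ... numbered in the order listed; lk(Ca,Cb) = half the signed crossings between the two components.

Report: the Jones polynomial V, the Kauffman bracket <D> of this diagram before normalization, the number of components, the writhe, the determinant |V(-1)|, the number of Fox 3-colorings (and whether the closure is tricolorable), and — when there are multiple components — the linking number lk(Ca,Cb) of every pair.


V(t) = t^2 + t^4 - t^5 + t^6 - t^7
bracket: A^-13 - A^-9 + A^-5 - A^-1 - A^7, w = +5
1 component, writhe +5, over 7 crossings
det 5, colorings 3 of 3^7 — not tricolorable
observation: V spans 5 powers of t: at least 5 crossings in any diagram


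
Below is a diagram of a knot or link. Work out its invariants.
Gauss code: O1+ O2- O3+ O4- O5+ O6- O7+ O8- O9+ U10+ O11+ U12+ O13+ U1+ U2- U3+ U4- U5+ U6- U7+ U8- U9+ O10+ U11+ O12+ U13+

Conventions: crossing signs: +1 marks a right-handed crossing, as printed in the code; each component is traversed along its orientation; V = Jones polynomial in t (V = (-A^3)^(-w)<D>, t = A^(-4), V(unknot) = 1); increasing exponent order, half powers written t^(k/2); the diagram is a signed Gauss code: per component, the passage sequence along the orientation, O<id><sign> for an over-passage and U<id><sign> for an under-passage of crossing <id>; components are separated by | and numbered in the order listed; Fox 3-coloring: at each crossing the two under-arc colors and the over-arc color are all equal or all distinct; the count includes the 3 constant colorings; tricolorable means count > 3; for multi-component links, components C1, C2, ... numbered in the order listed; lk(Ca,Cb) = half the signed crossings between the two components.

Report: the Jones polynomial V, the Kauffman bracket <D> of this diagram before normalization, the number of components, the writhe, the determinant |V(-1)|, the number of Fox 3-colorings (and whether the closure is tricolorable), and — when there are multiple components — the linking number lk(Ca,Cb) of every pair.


Jones polynomial: V(t) = t^2 + t^4 - t^5 + t^6 - t^7
<D> = A^-13 - A^-9 + A^-5 - A^-1 - A^7; writhe +5
components 1, writhe +5 (13 crossings)
3-colorings: 3 of 3^13, det 5 — not tricolorable
note: det 5 = |V(-1)|; not divisible by 3, so not tricolorable


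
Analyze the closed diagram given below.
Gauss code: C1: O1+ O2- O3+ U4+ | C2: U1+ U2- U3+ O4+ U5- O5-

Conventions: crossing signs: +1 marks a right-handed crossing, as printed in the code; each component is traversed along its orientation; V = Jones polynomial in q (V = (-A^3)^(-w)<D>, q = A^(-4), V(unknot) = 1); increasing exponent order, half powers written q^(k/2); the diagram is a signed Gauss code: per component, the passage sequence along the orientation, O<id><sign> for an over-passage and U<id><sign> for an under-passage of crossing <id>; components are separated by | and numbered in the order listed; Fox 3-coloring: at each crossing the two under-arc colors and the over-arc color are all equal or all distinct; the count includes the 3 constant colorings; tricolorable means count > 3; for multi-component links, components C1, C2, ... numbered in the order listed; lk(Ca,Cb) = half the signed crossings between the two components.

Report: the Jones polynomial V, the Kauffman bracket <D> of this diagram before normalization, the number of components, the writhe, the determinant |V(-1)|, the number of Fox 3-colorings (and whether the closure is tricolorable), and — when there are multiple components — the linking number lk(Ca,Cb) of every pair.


Jones polynomial: V(q) = -q^(1/2) - q^(5/2)
<D> = A^-7 + A; writhe +1
components 2, writhe +1 (5 crossings)
linking number lk(C1,C2) = +1
3-colorings: 3 of 3^5, det 2 — not tricolorable
note: the 1 component pair carries total linking +1


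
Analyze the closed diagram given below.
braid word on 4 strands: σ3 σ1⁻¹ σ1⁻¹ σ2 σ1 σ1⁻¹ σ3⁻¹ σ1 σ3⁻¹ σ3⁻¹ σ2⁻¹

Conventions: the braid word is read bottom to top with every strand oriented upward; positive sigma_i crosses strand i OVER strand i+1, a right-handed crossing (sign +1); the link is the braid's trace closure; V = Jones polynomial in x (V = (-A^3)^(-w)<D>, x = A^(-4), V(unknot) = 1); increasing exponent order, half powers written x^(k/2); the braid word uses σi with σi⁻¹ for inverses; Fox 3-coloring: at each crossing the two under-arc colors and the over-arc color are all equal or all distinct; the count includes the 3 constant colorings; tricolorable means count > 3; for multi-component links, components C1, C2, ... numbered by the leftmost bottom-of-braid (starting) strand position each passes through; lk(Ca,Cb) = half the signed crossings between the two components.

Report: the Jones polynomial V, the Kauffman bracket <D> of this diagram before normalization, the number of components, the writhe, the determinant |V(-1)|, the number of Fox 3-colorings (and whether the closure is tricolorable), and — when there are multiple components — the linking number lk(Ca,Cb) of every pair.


Jones polynomial: V(x) = -x^-6 + x^-5 - x^-4 + 2x^-3 - x^-2 + x^-1
<D> = -A^-5 + A^-1 - 2A^3 + A^7 - A^11 + A^15; writhe -3
components 1, writhe -3 (11 crossings)
3-colorings: 3 of 3^11, det 7 — not tricolorable
note: V spans 5 powers of x: at least 5 crossings in any diagram


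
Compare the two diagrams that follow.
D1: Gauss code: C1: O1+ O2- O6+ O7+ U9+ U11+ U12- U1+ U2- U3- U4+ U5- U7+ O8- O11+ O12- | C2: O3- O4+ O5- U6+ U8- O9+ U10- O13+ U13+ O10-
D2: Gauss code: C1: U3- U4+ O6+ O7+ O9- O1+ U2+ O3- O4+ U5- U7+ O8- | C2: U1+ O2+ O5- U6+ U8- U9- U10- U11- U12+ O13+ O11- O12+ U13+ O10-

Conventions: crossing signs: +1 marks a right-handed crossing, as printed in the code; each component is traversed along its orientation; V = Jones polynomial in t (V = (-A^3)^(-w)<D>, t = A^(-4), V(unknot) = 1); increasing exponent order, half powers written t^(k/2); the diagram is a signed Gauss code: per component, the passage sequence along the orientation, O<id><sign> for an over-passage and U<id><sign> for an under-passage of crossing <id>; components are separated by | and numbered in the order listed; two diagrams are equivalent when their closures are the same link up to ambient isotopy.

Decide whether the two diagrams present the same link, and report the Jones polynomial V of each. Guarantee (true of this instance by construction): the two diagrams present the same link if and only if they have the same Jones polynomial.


equivalent: yes
V(D1) = -t^(-1/2) - t^(1/2)  (w +1, c 13, <D> = A + A^5)
V(D2) = -t^(-1/2) - t^(1/2)  (w +1, c 13, <D> = A + A^5)
why: Reidemeister moves carry D1 (13 crossings) to D2 (13)


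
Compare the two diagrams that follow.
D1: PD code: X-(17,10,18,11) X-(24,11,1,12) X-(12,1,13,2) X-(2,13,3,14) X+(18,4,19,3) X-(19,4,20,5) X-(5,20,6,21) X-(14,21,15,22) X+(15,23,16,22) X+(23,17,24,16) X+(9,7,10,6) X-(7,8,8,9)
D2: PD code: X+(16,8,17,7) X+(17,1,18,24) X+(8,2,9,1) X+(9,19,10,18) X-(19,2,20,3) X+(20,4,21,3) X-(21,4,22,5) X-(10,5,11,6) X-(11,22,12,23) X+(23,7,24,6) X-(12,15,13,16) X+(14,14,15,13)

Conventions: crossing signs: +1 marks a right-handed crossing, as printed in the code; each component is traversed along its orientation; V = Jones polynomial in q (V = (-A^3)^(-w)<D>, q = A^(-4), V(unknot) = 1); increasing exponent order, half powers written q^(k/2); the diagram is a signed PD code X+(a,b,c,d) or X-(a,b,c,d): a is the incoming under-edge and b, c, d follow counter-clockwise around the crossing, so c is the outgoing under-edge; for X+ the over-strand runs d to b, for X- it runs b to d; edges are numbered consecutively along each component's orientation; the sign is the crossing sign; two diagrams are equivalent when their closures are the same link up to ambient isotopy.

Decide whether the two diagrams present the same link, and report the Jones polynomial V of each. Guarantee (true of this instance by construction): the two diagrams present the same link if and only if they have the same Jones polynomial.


same link: no
V(D1) = -q^-6 + q^-5 - q^-4 + 2q^-3 - q^-2 + q^-1  [12 crossings, <D> = A^-8 - A^-4 + 2 - A^4 + A^8 - A^12, w = -4]
D2 (bracket A^6; 12 crossings at w = +2): V = 1
note: V(q) takes 2 values over 2 diagrams, fixing the grouping


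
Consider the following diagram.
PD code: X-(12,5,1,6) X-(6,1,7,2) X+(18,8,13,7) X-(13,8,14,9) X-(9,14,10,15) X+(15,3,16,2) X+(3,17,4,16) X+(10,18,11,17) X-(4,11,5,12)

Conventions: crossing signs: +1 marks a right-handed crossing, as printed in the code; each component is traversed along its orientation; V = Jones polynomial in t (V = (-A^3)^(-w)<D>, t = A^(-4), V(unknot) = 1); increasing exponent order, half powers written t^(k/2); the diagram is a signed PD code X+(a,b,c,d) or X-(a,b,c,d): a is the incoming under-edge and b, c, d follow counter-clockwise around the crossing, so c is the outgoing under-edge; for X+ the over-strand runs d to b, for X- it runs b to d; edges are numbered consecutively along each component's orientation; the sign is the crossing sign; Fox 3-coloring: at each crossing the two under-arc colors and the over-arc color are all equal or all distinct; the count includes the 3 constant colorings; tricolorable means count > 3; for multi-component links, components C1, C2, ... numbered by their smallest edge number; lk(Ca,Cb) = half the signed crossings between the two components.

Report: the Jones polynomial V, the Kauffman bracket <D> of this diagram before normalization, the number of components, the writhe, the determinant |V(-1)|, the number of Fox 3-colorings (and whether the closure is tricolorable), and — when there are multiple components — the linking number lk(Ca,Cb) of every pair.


Jones polynomial: V(t) = t^(-7/2) - t^(-5/2) + t^(-3/2) - 2t^(-1/2) - t^(3/2)
<D> = A^-9 + 2A^-1 - A^3 + A^7 - A^11; writhe -1
components 2, writhe -1 (9 crossings)
linking number lk(C1,C2) = +1
3-colorings: 9 of 3^9, det 6 — tricolorable
note: |V(-1)| = 6: so tricolorable, since 3 divides 6


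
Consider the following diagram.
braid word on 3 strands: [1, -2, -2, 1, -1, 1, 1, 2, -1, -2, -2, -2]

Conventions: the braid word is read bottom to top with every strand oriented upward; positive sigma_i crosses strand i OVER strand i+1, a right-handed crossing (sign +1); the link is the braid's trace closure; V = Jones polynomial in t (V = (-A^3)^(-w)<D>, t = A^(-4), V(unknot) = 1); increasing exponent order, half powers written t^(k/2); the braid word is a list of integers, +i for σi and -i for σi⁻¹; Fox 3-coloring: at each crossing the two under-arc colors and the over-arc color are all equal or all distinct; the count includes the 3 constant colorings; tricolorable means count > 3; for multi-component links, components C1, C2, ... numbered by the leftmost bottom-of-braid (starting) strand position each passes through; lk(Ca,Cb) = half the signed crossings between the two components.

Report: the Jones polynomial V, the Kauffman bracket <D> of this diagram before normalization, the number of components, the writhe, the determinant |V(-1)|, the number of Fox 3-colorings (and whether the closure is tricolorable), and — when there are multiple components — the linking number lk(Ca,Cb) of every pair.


V(t) = -t^-6 + 3t^-5 - 5t^-4 + 6t^-3 - 6t^-2 + 6t^-1 - 4 + 3t - t^2
bracket: -A^-14 + 3A^-10 - 4A^-6 + 6A^-2 - 6A^2 + 6A^6 - 5A^10 + 3A^14 - A^18, w = -2
1 component, writhe -2, over 12 crossings
det 35, colorings 3 of 3^12 — not tricolorable
observation: w = -2 (over 12 crossings) is diagram-only; (-A^3)^(2) removes it from V


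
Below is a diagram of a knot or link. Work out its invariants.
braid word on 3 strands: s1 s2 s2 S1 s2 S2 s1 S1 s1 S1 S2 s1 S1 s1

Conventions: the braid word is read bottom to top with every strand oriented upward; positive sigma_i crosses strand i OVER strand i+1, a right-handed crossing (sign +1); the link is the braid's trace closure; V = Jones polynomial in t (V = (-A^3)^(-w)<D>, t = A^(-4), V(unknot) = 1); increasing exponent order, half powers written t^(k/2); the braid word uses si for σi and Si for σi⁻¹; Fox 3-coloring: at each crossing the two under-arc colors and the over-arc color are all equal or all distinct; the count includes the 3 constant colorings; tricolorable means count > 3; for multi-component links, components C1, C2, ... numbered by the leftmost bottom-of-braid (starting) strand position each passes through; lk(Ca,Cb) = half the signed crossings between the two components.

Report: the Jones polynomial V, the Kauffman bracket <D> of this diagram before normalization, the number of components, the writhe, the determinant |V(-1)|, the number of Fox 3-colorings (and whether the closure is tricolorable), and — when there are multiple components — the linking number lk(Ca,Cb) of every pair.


V = t + t^3 - t^4
<D> = -A^-10 + A^-6 + A^2 (w = +2)
1 component over 14 crossings, w = +2
9 Fox colorings among 3^14, |V(-1)| = 3: tricolorable
why: |V(-1)| = 3: so tricolorable, since 3 divides 3


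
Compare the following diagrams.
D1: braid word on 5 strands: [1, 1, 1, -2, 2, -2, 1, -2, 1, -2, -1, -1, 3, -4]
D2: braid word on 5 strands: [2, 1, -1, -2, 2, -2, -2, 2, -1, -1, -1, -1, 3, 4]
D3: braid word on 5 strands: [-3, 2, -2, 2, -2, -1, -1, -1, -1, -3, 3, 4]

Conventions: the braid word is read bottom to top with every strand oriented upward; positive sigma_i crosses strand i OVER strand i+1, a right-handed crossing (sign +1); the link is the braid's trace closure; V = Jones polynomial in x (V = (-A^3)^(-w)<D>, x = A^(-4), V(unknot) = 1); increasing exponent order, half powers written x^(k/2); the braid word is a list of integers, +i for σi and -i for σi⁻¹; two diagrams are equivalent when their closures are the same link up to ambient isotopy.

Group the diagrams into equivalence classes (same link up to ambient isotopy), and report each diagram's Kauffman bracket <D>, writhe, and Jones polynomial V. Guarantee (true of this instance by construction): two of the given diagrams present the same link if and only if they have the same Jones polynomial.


grouping into links: {D1} | {D2, D3}
V(D1) = -x^-3 + 3x^-2 - 2x^-1 + 4 - 2x + 3x^2 - x^3  (w 0, c 14, <D> = -A^-12 + 3A^-8 - 2A^-4 + 4 - 2A^4 + 3A^8 - A^12)
D2 (bracket A^-2 + A^2 + A^6 + A^18; 14 crossings at w = -2): V = x^-6 + x^-3 + x^-2 + x^-1
V(D3) = x^-6 + x^-3 + x^-2 + x^-1  [12 crossings, <D> = A^-8 + A^-4 + 1 + A^12, w = -4]
why: V(x) takes 2 values over 3 diagrams, fixing the grouping


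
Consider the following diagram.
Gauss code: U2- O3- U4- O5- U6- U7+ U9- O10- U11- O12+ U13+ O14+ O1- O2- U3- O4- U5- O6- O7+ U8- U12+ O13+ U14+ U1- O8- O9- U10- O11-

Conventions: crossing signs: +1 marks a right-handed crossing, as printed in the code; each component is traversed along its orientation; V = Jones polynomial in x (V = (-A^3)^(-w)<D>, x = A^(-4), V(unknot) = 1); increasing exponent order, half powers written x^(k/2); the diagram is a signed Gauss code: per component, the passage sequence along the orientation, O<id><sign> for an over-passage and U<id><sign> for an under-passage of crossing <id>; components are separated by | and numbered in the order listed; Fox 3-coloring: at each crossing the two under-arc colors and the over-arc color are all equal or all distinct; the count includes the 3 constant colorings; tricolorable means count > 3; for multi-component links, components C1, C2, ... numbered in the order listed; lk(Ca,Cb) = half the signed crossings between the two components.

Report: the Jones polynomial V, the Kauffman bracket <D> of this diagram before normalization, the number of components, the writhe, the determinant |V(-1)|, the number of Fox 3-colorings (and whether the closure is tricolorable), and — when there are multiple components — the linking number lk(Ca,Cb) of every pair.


V = -x^-9 + 2x^-8 - 3x^-7 + 3x^-6 - 3x^-5 + 3x^-4 - x^-3 + x^-2
<D> = A^-10 - A^-6 + 3A^-2 - 3A^2 + 3A^6 - 3A^10 + 2A^14 - A^18 (w = -6)
1 component over 14 crossings, w = -6
3 Fox colorings among 3^14, |V(-1)| = 17: not tricolorable
why: w = -6 (over 14 crossings) is diagram-only; (-A^3)^(6) removes it from V
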